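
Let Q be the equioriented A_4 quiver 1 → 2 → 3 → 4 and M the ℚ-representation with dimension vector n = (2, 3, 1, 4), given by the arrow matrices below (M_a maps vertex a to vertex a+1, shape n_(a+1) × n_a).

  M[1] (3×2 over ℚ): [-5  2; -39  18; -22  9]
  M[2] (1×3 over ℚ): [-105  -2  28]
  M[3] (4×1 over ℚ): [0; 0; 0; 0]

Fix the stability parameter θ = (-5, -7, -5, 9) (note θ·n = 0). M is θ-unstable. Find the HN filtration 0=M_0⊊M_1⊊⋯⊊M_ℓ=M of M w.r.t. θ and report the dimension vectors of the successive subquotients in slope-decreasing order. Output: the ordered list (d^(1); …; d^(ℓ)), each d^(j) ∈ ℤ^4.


Barcode: M ≅ I[1,2], I[1,3], I[2,2], I[4,4]^4. HN layers by μ_θ (4 steps, strictly decreasing):
  μ^(1)=9; μ^(2)=-5; μ^(3)=-6; μ^(4)=-7

((0, 0, 0, 4); (0, 0, 1, 0); (2, 2, 0, 0); (0, 1, 0, 0))


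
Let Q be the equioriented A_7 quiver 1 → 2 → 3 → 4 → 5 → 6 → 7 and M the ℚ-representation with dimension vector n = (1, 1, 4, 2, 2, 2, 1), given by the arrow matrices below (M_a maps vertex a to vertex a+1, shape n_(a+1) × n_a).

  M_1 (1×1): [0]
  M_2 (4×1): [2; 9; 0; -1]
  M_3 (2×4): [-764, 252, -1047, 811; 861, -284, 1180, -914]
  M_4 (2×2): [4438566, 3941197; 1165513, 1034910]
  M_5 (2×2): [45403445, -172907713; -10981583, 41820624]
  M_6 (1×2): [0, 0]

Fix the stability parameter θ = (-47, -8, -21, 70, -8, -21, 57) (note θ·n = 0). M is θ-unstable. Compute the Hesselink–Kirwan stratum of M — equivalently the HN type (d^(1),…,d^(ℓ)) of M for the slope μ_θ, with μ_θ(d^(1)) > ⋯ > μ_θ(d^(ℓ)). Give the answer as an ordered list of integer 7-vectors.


Barcode: M ≅ I[1,1], I[2,6], I[3,3]^2, I[3,6], I[7,7]. HN layers by μ_θ (5 steps, strictly decreasing):
  μ^(1)=57; μ^(2)=41/3; μ^(3)=-29/2; μ^(4)=-21; μ^(5)=-47

((0, 0, 0, 0, 0, 0, 1); (0, 0, 0, 2, 2, 2, 0); (0, 1, 1, 0, 0, 0, 0); (0, 0, 3, 0, 0, 0, 0); (1, 0, 0, 0, 0, 0, 0))


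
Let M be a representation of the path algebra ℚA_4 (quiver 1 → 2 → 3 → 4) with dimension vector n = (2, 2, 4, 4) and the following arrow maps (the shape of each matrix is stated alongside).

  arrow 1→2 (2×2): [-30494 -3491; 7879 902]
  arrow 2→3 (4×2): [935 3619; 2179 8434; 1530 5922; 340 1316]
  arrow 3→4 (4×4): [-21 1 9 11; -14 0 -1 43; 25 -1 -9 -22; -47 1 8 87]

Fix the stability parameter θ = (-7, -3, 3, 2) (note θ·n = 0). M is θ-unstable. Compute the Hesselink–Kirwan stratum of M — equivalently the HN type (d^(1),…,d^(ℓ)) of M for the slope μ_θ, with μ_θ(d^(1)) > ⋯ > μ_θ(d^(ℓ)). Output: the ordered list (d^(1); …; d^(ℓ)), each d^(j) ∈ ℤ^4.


Barcode: M ≅ I[1,3], I[1,4], I[3,4]^2, I[4,4]. HN layers by μ_θ (5 steps, strictly decreasing):
  μ^(1)=3; μ^(2)=5/2; μ^(3)=2; μ^(4)=-3; μ^(5)=-7

((0, 0, 1, 0); (0, 0, 3, 3); (0, 0, 0, 1); (0, 2, 0, 0); (2, 0, 0, 0))


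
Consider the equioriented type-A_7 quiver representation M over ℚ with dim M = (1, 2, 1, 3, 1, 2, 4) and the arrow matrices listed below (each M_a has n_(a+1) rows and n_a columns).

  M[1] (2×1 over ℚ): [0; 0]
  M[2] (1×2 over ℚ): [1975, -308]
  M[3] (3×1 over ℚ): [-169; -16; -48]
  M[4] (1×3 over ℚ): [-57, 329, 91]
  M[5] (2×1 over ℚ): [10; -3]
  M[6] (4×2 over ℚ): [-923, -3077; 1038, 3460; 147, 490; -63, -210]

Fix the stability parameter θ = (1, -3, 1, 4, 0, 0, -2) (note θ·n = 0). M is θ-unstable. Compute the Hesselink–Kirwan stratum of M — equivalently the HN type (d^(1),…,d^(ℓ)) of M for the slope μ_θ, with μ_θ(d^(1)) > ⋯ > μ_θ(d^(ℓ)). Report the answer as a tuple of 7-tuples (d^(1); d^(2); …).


Interval decomposition of M: I[1,1], I[2,2], I[2,7], I[4,4]^2, I[6,7], I[7,7]^2.
HN type (ℓ=6): μ^(1)=4; μ^(2)=1; μ^(3)=3/5; μ^(4)=-1; μ^(5)=-2; μ^(6)=-3

((0, 0, 0, 2, 0, 0, 0); (1, 0, 0, 0, 0, 0, 0); (0, 0, 1, 1, 1, 1, 1); (0, 0, 0, 0, 0, 1, 1); (0, 0, 0, 0, 0, 0, 2); (0, 2, 0, 0, 0, 0, 0))


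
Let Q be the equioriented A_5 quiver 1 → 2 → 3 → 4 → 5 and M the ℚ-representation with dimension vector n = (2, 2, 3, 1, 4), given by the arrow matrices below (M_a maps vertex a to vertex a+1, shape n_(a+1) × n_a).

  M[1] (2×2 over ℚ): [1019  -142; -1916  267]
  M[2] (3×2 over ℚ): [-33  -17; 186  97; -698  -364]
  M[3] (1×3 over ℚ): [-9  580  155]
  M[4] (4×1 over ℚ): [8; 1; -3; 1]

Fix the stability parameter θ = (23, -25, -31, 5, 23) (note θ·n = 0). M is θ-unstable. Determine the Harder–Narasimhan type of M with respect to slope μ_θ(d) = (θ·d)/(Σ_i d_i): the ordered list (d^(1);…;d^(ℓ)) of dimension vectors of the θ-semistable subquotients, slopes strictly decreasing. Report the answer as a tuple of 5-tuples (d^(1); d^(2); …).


Interval decomposition of M: I[1,3], I[1,5], I[3,3], I[5,5]^3.
HN type (ℓ=4): μ^(1)=23; μ^(2)=5; μ^(3)=-11; μ^(4)=-31

((0, 0, 0, 0, 4); (0, 0, 0, 1, 0); (2, 2, 2, 0, 0); (0, 0, 1, 0, 0))


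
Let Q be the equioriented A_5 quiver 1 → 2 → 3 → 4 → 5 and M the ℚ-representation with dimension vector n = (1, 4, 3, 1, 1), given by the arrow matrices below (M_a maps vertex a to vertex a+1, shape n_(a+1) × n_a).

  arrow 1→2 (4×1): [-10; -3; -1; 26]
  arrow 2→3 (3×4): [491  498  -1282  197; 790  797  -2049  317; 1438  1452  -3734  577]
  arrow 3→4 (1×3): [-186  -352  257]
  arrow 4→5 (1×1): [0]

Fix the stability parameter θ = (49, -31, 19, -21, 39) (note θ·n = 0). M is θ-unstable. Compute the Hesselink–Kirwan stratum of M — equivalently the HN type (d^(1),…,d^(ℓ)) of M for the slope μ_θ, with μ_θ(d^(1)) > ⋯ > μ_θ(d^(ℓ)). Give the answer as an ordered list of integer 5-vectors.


Via rank(M_{q-1}∘⋯∘M_p): M ≅ I[1,2], I[2,3]^2, I[2,4], I[5,5].
μ_θ-semistable layers: μ^(1)=39; μ^(2)=19; μ^(3)=9; μ^(4)=-1; μ^(5)=-31

((0, 0, 0, 0, 1); (0, 0, 2, 0, 0); (1, 1, 0, 0, 0); (0, 0, 1, 1, 0); (0, 3, 0, 0, 0))


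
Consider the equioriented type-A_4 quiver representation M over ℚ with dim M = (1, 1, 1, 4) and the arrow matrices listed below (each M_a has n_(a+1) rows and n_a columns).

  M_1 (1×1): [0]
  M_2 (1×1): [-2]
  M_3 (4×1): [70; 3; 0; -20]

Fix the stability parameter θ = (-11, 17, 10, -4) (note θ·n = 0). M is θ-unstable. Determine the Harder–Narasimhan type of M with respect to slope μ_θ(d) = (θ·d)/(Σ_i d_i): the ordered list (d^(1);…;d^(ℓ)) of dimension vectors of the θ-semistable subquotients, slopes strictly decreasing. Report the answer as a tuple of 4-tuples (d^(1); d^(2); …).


Barcode: M ≅ I[1,1], I[2,4], I[4,4]^3. HN layers by μ_θ (3 steps, strictly decreasing):
  μ^(1)=23/3; μ^(2)=-4; μ^(3)=-11

((0, 1, 1, 1); (0, 0, 0, 3); (1, 0, 0, 0))


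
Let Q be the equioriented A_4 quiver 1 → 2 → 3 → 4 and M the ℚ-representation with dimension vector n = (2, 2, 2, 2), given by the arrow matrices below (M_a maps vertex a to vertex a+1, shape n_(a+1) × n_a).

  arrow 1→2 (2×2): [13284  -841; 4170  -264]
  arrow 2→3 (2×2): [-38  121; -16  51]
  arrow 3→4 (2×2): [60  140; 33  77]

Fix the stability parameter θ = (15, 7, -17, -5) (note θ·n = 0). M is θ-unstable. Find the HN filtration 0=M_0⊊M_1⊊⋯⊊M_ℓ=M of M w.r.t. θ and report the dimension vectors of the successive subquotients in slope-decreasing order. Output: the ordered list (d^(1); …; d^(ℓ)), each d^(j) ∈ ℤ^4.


Via rank(M_{q-1}∘⋯∘M_p): M ≅ I[1,3], I[1,4], I[4,4].
μ_θ-semistable layers: μ^(1)=5/3; μ^(2)=0; μ^(3)=-5

((1, 1, 1, 0); (1, 1, 1, 1); (0, 0, 0, 1))


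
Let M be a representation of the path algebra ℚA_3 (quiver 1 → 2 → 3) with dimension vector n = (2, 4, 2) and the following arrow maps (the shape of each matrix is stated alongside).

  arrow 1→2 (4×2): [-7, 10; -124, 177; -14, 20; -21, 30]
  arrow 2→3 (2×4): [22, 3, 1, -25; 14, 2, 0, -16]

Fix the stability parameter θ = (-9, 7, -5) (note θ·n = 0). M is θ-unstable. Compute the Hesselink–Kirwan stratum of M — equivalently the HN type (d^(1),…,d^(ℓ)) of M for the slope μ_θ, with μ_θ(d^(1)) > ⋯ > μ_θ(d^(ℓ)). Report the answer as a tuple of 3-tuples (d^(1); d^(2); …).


Interval decomposition of M: I[1,2], I[1,3], I[2,2], I[2,3].
HN type (ℓ=3): μ^(1)=7; μ^(2)=1; μ^(3)=-9

((0, 2, 0); (0, 2, 2); (2, 0, 0))


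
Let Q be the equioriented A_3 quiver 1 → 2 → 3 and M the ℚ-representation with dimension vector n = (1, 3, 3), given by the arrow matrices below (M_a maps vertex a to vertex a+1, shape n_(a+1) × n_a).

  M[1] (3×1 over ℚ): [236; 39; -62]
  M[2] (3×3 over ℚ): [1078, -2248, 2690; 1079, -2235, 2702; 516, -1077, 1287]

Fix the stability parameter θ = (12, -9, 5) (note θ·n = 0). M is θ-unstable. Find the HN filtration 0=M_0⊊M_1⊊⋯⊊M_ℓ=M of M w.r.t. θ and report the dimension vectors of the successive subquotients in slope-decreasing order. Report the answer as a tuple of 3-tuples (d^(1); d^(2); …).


Interval decomposition of M: I[1,3], I[2,2], I[2,3], I[3,3].
HN type (ℓ=3): μ^(1)=5; μ^(2)=3/2; μ^(3)=-9

((0, 0, 3); (1, 1, 0); (0, 2, 0))


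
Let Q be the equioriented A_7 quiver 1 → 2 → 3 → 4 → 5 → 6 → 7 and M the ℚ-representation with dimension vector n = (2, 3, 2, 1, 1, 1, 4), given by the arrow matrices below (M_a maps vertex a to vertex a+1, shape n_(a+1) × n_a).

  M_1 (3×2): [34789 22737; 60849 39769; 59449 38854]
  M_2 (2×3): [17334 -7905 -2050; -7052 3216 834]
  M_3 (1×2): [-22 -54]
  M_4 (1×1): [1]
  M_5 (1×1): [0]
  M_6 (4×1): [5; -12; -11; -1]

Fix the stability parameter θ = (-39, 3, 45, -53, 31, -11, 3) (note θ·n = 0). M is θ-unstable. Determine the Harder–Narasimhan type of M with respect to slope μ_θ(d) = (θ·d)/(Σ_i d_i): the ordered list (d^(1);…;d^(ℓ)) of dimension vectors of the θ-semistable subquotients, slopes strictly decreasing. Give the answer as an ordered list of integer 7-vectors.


Barcode: M ≅ I[1,3], I[1,5], I[2,2], I[6,7], I[7,7]^3. HN layers by μ_θ (6 steps, strictly decreasing):
  μ^(1)=45; μ^(2)=31; μ^(3)=3; μ^(4)=-5/3; μ^(5)=-11; μ^(6)=-39

((0, 0, 1, 0, 0, 0, 0); (0, 0, 0, 0, 1, 0, 0); (0, 2, 0, 0, 0, 0, 4); (0, 1, 1, 1, 0, 0, 0); (0, 0, 0, 0, 0, 1, 0); (2, 0, 0, 0, 0, 0, 0))


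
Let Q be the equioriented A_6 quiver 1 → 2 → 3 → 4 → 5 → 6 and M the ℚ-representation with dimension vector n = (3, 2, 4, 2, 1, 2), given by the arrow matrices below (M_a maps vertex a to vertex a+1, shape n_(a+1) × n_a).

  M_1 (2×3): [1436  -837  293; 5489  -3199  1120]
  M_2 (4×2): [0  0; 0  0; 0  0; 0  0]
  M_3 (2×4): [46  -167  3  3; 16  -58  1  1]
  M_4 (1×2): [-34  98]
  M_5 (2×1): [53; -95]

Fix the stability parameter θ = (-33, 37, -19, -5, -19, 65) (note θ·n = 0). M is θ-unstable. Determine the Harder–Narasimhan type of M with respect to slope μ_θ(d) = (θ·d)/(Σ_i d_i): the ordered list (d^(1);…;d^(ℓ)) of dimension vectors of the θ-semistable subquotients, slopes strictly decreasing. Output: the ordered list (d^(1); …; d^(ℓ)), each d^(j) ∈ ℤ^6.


Interval decomposition of M: I[1,1], I[1,2]^2, I[3,3]^2, I[3,4], I[3,6], I[6,6].
HN type (ℓ=6): μ^(1)=65; μ^(2)=37; μ^(3)=-5; μ^(4)=-12; μ^(5)=-19; μ^(6)=-33

((0, 0, 0, 0, 0, 2); (0, 2, 0, 0, 0, 0); (0, 0, 0, 1, 0, 0); (0, 0, 0, 1, 1, 0); (0, 0, 4, 0, 0, 0); (3, 0, 0, 0, 0, 0))


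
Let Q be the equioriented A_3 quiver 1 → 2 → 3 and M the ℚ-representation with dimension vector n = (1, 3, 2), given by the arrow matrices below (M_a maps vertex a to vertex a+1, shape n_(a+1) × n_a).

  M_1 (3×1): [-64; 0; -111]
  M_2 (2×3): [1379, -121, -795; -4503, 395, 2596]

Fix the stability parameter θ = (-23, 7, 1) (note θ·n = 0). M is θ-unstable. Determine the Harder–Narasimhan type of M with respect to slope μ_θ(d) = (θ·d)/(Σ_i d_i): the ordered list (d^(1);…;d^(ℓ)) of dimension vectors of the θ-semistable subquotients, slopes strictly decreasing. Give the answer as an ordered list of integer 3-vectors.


Via rank(M_{q-1}∘⋯∘M_p): M ≅ I[1,3], I[2,2], I[2,3].
μ_θ-semistable layers: μ^(1)=7; μ^(2)=4; μ^(3)=-23

((0, 1, 0); (0, 2, 2); (1, 0, 0))


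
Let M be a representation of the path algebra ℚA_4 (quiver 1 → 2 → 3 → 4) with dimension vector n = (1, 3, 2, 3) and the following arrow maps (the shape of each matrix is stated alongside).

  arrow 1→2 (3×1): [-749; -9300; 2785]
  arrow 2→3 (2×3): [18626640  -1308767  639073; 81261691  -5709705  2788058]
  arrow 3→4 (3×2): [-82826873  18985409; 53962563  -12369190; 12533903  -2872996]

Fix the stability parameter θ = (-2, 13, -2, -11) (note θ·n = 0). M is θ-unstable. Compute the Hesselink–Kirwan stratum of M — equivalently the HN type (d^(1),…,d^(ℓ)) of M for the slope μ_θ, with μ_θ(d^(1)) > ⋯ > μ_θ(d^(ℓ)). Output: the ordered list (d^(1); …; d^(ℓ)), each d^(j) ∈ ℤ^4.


Barcode: M ≅ I[1,4], I[2,2], I[2,4], I[4,4]. HN layers by μ_θ (4 steps, strictly decreasing):
  μ^(1)=13; μ^(2)=0; μ^(3)=-2; μ^(4)=-11

((0, 1, 0, 0); (0, 2, 2, 2); (1, 0, 0, 0); (0, 0, 0, 1))


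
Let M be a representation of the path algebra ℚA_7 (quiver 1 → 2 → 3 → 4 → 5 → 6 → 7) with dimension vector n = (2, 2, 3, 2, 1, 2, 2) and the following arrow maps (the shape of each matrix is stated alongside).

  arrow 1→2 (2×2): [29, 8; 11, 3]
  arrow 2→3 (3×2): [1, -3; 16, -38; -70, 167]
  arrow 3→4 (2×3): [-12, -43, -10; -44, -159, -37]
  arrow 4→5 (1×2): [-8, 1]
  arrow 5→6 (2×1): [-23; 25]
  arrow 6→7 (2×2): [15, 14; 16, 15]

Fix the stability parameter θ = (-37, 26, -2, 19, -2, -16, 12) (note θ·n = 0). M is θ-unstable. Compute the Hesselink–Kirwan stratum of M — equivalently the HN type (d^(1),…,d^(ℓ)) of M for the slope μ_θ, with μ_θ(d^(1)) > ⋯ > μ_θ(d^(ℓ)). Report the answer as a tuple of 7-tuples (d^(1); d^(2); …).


Via rank(M_{q-1}∘⋯∘M_p): M ≅ I[1,3], I[1,7], I[3,4], I[6,7].
μ_θ-semistable layers: μ^(1)=19; μ^(2)=12; μ^(3)=5; μ^(4)=-2; μ^(5)=-16; μ^(6)=-37

((0, 0, 0, 1, 0, 0, 0); (0, 1, 1, 0, 0, 0, 2); (0, 1, 1, 1, 1, 1, 0); (0, 0, 1, 0, 0, 0, 0); (0, 0, 0, 0, 0, 1, 0); (2, 0, 0, 0, 0, 0, 0))


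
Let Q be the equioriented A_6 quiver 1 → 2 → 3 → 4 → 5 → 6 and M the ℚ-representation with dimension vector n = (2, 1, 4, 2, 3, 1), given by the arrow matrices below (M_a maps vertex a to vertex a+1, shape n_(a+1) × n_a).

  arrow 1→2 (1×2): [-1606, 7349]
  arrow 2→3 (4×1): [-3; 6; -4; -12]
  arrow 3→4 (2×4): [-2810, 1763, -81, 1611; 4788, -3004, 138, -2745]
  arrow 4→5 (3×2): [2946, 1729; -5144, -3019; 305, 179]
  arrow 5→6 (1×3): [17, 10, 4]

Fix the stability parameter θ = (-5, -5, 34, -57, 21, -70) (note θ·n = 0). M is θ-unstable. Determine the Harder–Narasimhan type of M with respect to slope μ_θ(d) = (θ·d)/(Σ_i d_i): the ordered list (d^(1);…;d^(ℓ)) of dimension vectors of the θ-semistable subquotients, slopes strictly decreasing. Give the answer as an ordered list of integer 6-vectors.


Interval decomposition of M: I[1,1], I[1,3], I[3,3], I[3,5], I[3,6], I[5,5].
HN type (ℓ=5): μ^(1)=34; μ^(2)=21; μ^(3)=-5; μ^(4)=-23/2; μ^(5)=-18

((0, 0, 2, 0, 0, 0); (0, 0, 0, 0, 2, 0); (2, 1, 0, 0, 0, 0); (0, 0, 1, 1, 0, 0); (0, 0, 1, 1, 1, 1))


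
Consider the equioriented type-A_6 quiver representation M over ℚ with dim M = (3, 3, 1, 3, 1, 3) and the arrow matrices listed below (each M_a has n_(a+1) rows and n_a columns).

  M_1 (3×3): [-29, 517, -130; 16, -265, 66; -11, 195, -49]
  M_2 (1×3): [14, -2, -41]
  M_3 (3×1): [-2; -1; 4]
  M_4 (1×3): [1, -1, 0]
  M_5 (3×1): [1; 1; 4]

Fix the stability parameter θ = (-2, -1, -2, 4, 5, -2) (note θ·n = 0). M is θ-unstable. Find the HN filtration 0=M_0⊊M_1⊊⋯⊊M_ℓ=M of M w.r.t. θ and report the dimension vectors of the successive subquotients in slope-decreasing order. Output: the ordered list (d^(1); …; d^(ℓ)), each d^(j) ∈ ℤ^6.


Via rank(M_{q-1}∘⋯∘M_p): M ≅ I[1,2]^2, I[1,6], I[4,4]^2, I[6,6]^2.
μ_θ-semistable layers: μ^(1)=4; μ^(2)=7/3; μ^(3)=-1; μ^(4)=-3/2; μ^(5)=-2

((0, 0, 0, 2, 0, 0); (0, 0, 0, 1, 1, 1); (0, 2, 0, 0, 0, 0); (0, 1, 1, 0, 0, 0); (3, 0, 0, 0, 0, 2))


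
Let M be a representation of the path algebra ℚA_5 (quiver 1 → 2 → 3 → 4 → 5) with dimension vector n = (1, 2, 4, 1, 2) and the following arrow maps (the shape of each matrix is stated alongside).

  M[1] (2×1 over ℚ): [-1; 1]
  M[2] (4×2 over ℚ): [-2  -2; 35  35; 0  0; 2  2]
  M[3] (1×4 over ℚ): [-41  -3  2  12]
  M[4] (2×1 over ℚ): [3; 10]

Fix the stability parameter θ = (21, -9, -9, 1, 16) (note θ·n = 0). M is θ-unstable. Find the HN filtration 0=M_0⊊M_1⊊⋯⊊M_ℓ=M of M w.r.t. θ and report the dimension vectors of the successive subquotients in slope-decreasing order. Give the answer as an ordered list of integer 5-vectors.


Interval decomposition of M: I[1,2], I[2,5], I[3,3]^3, I[5,5].
HN type (ℓ=4): μ^(1)=16; μ^(2)=6; μ^(3)=1; μ^(4)=-9

((0, 0, 0, 0, 2); (1, 1, 0, 0, 0); (0, 0, 0, 1, 0); (0, 1, 4, 0, 0))


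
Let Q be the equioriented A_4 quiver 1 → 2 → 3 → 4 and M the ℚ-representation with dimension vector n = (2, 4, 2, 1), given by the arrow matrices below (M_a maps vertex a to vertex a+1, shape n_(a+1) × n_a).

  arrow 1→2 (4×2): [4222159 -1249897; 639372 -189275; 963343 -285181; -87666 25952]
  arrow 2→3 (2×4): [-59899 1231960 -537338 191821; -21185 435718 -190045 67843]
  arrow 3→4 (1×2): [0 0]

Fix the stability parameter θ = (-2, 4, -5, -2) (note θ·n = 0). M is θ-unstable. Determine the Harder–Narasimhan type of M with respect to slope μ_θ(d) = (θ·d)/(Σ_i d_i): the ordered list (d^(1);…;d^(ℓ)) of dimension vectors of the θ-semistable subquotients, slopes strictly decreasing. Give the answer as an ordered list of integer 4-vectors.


Via rank(M_{q-1}∘⋯∘M_p): M ≅ I[1,2], I[1,3], I[2,2], I[2,3], I[4,4].
μ_θ-semistable layers: μ^(1)=4; μ^(2)=-1/2; μ^(3)=-2

((0, 2, 0, 0); (0, 2, 2, 0); (2, 0, 0, 1))


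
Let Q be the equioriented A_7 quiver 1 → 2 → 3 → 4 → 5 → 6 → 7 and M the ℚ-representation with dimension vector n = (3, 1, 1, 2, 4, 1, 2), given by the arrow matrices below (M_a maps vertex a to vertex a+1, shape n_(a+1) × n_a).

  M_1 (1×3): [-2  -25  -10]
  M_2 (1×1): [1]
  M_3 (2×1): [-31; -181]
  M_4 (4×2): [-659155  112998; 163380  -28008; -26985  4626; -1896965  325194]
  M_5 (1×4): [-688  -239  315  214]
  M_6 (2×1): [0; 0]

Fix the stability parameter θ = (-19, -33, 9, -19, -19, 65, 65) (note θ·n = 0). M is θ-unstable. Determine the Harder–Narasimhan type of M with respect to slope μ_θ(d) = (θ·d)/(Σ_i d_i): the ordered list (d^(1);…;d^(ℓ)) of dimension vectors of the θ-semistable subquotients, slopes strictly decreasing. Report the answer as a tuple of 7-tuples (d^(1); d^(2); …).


Barcode: M ≅ I[1,1]^2, I[1,6], I[4,4], I[5,5]^3, I[7,7]^2. HN layers by μ_θ (4 steps, strictly decreasing):
  μ^(1)=65; μ^(2)=-29/3; μ^(3)=-19; μ^(4)=-26

((0, 0, 0, 0, 0, 1, 2); (0, 0, 1, 1, 1, 0, 0); (2, 0, 0, 1, 3, 0, 0); (1, 1, 0, 0, 0, 0, 0))


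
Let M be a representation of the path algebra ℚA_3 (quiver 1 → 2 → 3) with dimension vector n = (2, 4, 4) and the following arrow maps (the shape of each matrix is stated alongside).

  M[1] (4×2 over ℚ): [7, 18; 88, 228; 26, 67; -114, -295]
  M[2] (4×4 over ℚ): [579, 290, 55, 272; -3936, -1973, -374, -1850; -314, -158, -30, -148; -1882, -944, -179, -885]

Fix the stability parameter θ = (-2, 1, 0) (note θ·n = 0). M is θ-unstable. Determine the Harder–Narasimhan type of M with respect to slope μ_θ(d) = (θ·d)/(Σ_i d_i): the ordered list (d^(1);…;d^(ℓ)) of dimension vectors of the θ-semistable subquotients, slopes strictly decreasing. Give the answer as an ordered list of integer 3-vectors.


Interval decomposition of M: I[1,2], I[1,3], I[2,3]^2, I[3,3].
HN type (ℓ=4): μ^(1)=1; μ^(2)=1/2; μ^(3)=0; μ^(4)=-2

((0, 1, 0); (0, 3, 3); (0, 0, 1); (2, 0, 0))


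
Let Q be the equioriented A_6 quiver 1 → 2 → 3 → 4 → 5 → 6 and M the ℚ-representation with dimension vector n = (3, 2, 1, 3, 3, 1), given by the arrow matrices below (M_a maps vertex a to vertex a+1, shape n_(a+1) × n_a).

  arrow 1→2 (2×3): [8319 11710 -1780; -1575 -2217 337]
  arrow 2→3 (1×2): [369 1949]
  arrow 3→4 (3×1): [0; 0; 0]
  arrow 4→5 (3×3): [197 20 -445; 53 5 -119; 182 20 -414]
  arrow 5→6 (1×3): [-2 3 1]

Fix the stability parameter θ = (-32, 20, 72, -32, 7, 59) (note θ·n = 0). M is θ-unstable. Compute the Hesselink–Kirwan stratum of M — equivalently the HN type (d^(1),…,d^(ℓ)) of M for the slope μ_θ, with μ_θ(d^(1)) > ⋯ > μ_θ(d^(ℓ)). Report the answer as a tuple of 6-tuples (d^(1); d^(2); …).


Barcode: M ≅ I[1,1], I[1,2], I[1,3], I[4,4], I[4,5], I[4,6], I[5,5]. HN layers by μ_θ (5 steps, strictly decreasing):
  μ^(1)=72; μ^(2)=59; μ^(3)=20; μ^(4)=7; μ^(5)=-32

((0, 0, 1, 0, 0, 0); (0, 0, 0, 0, 0, 1); (0, 2, 0, 0, 0, 0); (0, 0, 0, 0, 3, 0); (3, 0, 0, 3, 0, 0))


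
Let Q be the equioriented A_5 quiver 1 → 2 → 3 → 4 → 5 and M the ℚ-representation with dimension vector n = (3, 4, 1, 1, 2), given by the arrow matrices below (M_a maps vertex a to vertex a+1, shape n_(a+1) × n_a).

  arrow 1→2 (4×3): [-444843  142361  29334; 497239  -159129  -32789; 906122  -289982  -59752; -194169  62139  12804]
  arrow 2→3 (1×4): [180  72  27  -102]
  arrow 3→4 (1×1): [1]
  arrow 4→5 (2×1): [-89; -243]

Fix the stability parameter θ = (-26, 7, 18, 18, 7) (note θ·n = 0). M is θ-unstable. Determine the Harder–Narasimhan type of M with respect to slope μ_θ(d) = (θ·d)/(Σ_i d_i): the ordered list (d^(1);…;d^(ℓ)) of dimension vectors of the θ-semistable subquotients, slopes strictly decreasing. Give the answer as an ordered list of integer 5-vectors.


Via rank(M_{q-1}∘⋯∘M_p): M ≅ I[1,1], I[1,2]^2, I[2,2], I[2,5], I[5,5].
μ_θ-semistable layers: μ^(1)=43/3; μ^(2)=7; μ^(3)=-26

((0, 0, 1, 1, 1); (0, 4, 0, 0, 1); (3, 0, 0, 0, 0))


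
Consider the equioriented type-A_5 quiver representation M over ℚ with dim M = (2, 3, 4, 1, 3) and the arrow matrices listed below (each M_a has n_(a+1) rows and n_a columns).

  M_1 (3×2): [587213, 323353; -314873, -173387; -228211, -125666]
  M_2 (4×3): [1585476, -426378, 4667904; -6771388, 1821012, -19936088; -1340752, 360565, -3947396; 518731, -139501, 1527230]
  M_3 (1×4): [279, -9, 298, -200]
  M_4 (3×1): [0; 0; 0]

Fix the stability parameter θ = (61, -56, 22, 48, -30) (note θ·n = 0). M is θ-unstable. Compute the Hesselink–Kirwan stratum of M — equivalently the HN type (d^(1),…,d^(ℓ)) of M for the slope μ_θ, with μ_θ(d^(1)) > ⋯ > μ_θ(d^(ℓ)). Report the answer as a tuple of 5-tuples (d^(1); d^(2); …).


Barcode: M ≅ I[1,2], I[1,3], I[2,3], I[3,3], I[3,4], I[5,5]^3. HN layers by μ_θ (5 steps, strictly decreasing):
  μ^(1)=48; μ^(2)=22; μ^(3)=5/2; μ^(4)=-30; μ^(5)=-56

((0, 0, 0, 1, 0); (0, 0, 4, 0, 0); (2, 2, 0, 0, 0); (0, 0, 0, 0, 3); (0, 1, 0, 0, 0))


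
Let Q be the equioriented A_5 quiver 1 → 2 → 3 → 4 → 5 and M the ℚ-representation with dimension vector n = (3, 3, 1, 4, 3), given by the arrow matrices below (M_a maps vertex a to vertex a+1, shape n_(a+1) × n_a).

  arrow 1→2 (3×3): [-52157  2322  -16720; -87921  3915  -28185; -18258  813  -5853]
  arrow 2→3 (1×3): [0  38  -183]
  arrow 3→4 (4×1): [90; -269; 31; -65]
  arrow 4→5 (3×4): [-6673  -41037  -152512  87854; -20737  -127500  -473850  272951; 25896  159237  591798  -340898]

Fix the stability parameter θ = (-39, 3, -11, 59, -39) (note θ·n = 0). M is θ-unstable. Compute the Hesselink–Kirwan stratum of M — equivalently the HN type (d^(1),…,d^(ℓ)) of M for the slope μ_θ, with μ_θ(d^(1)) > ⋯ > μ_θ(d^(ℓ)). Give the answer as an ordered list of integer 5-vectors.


Barcode: M ≅ I[1,2]^2, I[1,5], I[4,4], I[4,5]^2. HN layers by μ_θ (5 steps, strictly decreasing):
  μ^(1)=59; μ^(2)=10; μ^(3)=3; μ^(4)=-4; μ^(5)=-39

((0, 0, 0, 1, 0); (0, 0, 0, 3, 3); (0, 2, 0, 0, 0); (0, 1, 1, 0, 0); (3, 0, 0, 0, 0))


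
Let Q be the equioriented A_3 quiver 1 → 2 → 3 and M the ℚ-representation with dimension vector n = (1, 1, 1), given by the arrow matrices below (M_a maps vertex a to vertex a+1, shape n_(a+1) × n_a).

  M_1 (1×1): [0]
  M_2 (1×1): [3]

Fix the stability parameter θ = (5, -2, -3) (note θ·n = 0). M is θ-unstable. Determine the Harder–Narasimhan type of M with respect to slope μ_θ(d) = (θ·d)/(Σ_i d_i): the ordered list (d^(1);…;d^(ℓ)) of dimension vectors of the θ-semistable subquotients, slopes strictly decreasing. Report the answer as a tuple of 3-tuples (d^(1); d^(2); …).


Interval decomposition of M: I[1,1], I[2,3].
HN type (ℓ=2): μ^(1)=5; μ^(2)=-5/2

((1, 0, 0); (0, 1, 1))


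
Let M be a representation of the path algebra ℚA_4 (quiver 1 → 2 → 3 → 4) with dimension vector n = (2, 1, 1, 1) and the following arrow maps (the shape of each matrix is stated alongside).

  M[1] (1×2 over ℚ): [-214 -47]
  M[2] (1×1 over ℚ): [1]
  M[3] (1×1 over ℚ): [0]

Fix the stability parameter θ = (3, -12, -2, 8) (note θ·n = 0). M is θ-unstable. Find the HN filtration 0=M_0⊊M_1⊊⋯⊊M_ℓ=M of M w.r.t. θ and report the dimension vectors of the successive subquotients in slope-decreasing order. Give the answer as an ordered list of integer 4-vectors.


Via rank(M_{q-1}∘⋯∘M_p): M ≅ I[1,1], I[1,3], I[4,4].
μ_θ-semistable layers: μ^(1)=8; μ^(2)=3; μ^(3)=-2; μ^(4)=-9/2

((0, 0, 0, 1); (1, 0, 0, 0); (0, 0, 1, 0); (1, 1, 0, 0))


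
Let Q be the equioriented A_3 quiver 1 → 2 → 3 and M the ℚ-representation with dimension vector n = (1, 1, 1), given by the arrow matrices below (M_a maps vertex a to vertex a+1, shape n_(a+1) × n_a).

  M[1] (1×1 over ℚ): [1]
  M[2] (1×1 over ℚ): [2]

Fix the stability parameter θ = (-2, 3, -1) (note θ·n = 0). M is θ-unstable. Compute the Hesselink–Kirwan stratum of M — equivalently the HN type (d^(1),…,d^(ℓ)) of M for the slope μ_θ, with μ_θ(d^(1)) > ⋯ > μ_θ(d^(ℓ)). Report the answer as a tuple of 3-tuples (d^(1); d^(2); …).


Barcode: M ≅ I[1,3]. HN layers by μ_θ (2 steps, strictly decreasing):
  μ^(1)=1; μ^(2)=-2

((0, 1, 1); (1, 0, 0))


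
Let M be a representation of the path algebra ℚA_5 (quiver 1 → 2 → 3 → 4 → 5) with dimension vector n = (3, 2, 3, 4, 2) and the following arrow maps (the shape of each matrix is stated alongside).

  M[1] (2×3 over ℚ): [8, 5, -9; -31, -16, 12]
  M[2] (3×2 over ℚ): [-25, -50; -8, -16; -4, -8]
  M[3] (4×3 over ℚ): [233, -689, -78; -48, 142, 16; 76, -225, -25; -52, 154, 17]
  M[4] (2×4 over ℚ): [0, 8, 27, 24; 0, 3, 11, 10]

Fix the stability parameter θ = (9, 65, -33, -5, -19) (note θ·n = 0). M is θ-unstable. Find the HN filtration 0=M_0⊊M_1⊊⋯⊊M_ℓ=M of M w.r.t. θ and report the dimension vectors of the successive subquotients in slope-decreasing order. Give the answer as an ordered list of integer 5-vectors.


Interval decomposition of M: I[1,1], I[1,2], I[1,4], I[3,5]^2, I[4,4].
HN type (ℓ=5): μ^(1)=65; μ^(2)=9; μ^(3)=-5; μ^(4)=-12; μ^(5)=-33

((0, 1, 0, 0, 0); (3, 1, 1, 1, 0); (0, 0, 0, 1, 0); (0, 0, 0, 2, 2); (0, 0, 2, 0, 0))


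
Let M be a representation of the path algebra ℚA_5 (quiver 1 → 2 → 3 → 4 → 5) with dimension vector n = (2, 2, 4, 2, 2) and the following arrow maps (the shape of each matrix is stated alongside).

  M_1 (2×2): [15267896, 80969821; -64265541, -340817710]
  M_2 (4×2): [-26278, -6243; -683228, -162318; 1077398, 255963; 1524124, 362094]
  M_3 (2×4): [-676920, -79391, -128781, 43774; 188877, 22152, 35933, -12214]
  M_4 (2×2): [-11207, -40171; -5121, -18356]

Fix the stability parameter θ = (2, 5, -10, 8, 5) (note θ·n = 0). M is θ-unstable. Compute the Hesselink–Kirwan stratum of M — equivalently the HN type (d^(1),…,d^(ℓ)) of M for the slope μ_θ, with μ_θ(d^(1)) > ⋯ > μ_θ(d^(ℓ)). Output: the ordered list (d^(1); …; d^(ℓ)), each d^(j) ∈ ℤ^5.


Via rank(M_{q-1}∘⋯∘M_p): M ≅ I[1,2], I[1,5], I[3,3]^2, I[3,5].
μ_θ-semistable layers: μ^(1)=13/2; μ^(2)=5; μ^(3)=2; μ^(4)=-1; μ^(5)=-10

((0, 0, 0, 2, 2); (0, 1, 0, 0, 0); (1, 0, 0, 0, 0); (1, 1, 1, 0, 0); (0, 0, 3, 0, 0))


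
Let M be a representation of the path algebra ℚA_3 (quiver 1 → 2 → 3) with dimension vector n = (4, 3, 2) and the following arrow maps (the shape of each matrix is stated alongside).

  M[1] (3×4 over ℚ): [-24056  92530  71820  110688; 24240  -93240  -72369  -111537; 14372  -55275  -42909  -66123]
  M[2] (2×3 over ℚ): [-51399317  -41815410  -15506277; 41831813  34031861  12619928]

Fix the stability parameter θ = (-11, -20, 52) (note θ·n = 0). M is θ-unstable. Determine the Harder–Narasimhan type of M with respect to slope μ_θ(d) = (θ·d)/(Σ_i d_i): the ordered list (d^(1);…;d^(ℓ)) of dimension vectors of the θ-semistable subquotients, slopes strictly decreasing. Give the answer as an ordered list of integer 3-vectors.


Via rank(M_{q-1}∘⋯∘M_p): M ≅ I[1,1]^2, I[1,3]^2, I[2,2].
μ_θ-semistable layers: μ^(1)=52; μ^(2)=-11; μ^(3)=-31/2; μ^(4)=-20

((0, 0, 2); (2, 0, 0); (2, 2, 0); (0, 1, 0))


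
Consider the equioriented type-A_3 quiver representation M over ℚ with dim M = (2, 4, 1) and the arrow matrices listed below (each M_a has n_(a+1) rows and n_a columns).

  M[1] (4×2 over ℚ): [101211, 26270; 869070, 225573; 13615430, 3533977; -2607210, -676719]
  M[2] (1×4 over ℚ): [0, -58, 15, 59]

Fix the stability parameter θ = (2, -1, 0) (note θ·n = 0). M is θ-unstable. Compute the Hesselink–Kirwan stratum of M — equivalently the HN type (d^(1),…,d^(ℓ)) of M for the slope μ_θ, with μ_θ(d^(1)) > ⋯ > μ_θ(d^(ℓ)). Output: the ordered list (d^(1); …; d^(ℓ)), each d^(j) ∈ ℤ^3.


Interval decomposition of M: I[1,2]^2, I[2,2], I[2,3].
HN type (ℓ=3): μ^(1)=1/2; μ^(2)=0; μ^(3)=-1

((2, 2, 0); (0, 0, 1); (0, 2, 0))


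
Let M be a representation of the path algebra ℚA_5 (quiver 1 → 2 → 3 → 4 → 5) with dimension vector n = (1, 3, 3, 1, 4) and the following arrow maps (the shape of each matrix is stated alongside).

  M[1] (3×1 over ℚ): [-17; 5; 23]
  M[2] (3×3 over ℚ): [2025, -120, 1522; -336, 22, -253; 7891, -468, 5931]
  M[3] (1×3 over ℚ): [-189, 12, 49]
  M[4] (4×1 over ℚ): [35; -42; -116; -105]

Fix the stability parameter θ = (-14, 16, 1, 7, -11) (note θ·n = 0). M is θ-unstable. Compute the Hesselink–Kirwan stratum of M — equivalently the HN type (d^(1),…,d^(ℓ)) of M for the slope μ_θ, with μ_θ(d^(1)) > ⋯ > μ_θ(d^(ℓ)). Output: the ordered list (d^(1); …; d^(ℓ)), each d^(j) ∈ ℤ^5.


Via rank(M_{q-1}∘⋯∘M_p): M ≅ I[1,5], I[2,3]^2, I[5,5]^3.
μ_θ-semistable layers: μ^(1)=17/2; μ^(2)=13/4; μ^(3)=-11; μ^(4)=-14

((0, 2, 2, 0, 0); (0, 1, 1, 1, 1); (0, 0, 0, 0, 3); (1, 0, 0, 0, 0))


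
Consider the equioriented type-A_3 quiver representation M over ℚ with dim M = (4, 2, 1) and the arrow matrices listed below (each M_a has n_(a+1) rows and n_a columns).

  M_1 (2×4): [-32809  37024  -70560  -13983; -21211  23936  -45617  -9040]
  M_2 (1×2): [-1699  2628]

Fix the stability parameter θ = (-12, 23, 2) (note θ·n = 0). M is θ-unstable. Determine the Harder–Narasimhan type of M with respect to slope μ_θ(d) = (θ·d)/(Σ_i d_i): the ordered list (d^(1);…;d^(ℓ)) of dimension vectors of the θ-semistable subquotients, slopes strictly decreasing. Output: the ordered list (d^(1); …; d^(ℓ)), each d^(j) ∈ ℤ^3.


Interval decomposition of M: I[1,1]^2, I[1,2], I[1,3].
HN type (ℓ=3): μ^(1)=23; μ^(2)=25/2; μ^(3)=-12

((0, 1, 0); (0, 1, 1); (4, 0, 0))


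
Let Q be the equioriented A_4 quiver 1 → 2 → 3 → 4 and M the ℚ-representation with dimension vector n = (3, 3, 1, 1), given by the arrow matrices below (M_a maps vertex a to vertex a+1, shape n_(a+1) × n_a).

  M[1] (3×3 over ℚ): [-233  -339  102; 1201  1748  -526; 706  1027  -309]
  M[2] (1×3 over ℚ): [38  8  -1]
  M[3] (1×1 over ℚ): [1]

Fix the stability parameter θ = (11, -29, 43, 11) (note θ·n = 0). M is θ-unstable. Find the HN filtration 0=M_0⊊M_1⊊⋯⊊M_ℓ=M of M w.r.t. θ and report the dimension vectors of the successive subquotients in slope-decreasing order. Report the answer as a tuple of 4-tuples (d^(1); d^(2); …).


Via rank(M_{q-1}∘⋯∘M_p): M ≅ I[1,2]^2, I[1,4].
μ_θ-semistable layers: μ^(1)=27; μ^(2)=-9

((0, 0, 1, 1); (3, 3, 0, 0))


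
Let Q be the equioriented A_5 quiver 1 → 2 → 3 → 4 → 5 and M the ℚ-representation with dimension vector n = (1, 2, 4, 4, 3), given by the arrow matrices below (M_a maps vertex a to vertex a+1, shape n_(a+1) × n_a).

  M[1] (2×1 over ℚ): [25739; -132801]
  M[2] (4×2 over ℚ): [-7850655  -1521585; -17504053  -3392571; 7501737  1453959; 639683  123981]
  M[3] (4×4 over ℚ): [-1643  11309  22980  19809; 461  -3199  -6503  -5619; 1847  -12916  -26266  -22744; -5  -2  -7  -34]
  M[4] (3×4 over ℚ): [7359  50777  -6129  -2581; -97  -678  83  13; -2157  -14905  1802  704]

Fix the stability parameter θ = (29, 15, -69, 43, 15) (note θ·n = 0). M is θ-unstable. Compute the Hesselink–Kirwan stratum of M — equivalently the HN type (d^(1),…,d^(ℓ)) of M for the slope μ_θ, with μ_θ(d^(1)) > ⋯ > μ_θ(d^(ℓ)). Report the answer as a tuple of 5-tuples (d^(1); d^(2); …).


Barcode: M ≅ I[1,5], I[2,2], I[3,4], I[3,5]^2. HN layers by μ_θ (5 steps, strictly decreasing):
  μ^(1)=43; μ^(2)=29; μ^(3)=15; μ^(4)=-25/3; μ^(5)=-69

((0, 0, 0, 1, 0); (0, 0, 0, 3, 3); (0, 1, 0, 0, 0); (1, 1, 1, 0, 0); (0, 0, 3, 0, 0))


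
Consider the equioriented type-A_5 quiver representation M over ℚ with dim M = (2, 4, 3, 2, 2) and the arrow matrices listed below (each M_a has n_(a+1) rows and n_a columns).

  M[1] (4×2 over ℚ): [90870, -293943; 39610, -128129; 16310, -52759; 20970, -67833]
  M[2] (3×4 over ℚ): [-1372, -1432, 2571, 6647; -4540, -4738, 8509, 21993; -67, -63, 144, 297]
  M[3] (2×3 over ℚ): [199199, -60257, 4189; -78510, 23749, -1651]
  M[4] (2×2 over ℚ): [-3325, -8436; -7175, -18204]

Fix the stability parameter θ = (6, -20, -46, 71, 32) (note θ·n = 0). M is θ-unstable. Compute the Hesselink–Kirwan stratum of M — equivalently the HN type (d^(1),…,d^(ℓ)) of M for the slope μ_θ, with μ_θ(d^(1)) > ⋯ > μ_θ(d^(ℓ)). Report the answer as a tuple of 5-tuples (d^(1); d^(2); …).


Interval decomposition of M: I[1,1], I[1,5], I[2,2], I[2,3], I[2,4], I[5,5].
HN type (ℓ=6): μ^(1)=71; μ^(2)=103/2; μ^(3)=32; μ^(4)=6; μ^(5)=-20; μ^(6)=-33

((0, 0, 0, 1, 0); (0, 0, 0, 1, 1); (0, 0, 0, 0, 1); (1, 0, 0, 0, 0); (1, 2, 1, 0, 0); (0, 2, 2, 0, 0))


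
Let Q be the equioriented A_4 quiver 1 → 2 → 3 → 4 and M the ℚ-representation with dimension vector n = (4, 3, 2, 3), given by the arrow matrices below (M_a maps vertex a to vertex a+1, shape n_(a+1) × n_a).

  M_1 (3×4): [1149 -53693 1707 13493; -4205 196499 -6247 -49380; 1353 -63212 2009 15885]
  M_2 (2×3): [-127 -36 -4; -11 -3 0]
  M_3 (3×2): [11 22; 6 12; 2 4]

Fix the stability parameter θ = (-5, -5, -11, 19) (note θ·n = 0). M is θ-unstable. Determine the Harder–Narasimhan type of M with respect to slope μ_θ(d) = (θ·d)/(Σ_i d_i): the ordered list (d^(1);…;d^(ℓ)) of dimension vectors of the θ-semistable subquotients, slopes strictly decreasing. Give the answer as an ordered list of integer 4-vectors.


Via rank(M_{q-1}∘⋯∘M_p): M ≅ I[1,1], I[1,2], I[1,3], I[1,4], I[4,4]^2.
μ_θ-semistable layers: μ^(1)=19; μ^(2)=-5; μ^(3)=-7

((0, 0, 0, 3); (2, 1, 0, 0); (2, 2, 2, 0))


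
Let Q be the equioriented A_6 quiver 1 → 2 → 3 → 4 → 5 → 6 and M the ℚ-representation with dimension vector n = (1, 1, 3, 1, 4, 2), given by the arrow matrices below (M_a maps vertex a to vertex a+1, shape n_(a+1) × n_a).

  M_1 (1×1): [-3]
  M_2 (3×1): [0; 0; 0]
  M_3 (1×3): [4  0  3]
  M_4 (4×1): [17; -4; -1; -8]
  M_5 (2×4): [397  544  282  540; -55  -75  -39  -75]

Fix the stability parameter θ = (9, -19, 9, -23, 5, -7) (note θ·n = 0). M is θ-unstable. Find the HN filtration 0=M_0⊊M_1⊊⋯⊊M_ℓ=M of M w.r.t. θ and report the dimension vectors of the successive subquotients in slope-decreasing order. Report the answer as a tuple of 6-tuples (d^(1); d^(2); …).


Via rank(M_{q-1}∘⋯∘M_p): M ≅ I[1,2], I[3,3]^2, I[3,6], I[5,5]^2, I[5,6].
μ_θ-semistable layers: μ^(1)=9; μ^(2)=5; μ^(3)=-1; μ^(4)=-5; μ^(5)=-7

((0, 0, 2, 0, 0, 0); (0, 0, 0, 0, 2, 0); (0, 0, 0, 0, 2, 2); (1, 1, 0, 0, 0, 0); (0, 0, 1, 1, 0, 0))


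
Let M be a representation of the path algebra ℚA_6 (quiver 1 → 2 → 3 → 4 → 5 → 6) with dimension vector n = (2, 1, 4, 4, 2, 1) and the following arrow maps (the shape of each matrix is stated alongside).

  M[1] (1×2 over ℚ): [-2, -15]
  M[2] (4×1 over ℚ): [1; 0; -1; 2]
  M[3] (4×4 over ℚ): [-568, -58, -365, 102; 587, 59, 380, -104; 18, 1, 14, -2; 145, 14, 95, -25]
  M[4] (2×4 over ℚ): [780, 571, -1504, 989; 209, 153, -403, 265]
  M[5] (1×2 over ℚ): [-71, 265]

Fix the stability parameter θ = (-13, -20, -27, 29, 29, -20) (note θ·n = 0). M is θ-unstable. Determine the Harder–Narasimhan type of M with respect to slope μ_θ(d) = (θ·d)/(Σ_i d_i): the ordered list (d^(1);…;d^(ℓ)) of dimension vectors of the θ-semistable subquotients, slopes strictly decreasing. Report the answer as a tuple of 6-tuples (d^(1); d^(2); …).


Barcode: M ≅ I[1,1], I[1,6], I[3,4]^2, I[3,5]. HN layers by μ_θ (5 steps, strictly decreasing):
  μ^(1)=29; μ^(2)=38/3; μ^(3)=-13; μ^(4)=-20; μ^(5)=-27

((0, 0, 0, 3, 1, 0); (0, 0, 0, 1, 1, 1); (1, 0, 0, 0, 0, 0); (1, 1, 1, 0, 0, 0); (0, 0, 3, 0, 0, 0))


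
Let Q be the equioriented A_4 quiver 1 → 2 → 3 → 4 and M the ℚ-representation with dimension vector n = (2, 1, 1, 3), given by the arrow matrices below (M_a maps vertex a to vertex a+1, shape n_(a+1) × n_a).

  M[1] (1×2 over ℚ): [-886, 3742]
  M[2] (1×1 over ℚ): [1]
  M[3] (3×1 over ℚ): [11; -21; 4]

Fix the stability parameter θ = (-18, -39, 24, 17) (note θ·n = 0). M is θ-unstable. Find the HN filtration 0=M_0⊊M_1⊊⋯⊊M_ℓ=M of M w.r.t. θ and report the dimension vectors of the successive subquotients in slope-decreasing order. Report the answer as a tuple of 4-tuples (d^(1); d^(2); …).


Interval decomposition of M: I[1,1], I[1,4], I[4,4]^2.
HN type (ℓ=4): μ^(1)=41/2; μ^(2)=17; μ^(3)=-18; μ^(4)=-57/2

((0, 0, 1, 1); (0, 0, 0, 2); (1, 0, 0, 0); (1, 1, 0, 0))


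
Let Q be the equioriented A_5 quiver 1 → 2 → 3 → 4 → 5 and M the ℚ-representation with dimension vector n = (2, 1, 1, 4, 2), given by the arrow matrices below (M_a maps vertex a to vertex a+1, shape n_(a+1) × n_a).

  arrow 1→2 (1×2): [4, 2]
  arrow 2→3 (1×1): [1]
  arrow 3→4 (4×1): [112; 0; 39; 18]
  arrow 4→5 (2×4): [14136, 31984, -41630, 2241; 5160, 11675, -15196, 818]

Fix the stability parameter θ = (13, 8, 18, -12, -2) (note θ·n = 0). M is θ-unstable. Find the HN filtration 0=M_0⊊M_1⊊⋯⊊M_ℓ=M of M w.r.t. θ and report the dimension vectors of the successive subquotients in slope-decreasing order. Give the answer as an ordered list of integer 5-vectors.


Interval decomposition of M: I[1,1], I[1,4], I[4,4], I[4,5]^2.
HN type (ℓ=4): μ^(1)=13; μ^(2)=27/4; μ^(3)=-2; μ^(4)=-12

((1, 0, 0, 0, 0); (1, 1, 1, 1, 0); (0, 0, 0, 0, 2); (0, 0, 0, 3, 0))


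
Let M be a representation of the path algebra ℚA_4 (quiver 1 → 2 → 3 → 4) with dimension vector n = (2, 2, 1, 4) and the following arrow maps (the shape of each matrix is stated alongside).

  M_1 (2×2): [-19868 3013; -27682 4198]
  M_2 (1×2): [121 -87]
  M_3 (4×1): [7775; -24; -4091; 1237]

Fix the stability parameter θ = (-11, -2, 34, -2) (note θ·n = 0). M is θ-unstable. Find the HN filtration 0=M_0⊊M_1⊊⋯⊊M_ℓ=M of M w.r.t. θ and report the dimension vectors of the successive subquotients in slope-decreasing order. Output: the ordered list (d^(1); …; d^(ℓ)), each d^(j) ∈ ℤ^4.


Interval decomposition of M: I[1,2], I[1,4], I[4,4]^3.
HN type (ℓ=3): μ^(1)=16; μ^(2)=-2; μ^(3)=-11

((0, 0, 1, 1); (0, 2, 0, 3); (2, 0, 0, 0))
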